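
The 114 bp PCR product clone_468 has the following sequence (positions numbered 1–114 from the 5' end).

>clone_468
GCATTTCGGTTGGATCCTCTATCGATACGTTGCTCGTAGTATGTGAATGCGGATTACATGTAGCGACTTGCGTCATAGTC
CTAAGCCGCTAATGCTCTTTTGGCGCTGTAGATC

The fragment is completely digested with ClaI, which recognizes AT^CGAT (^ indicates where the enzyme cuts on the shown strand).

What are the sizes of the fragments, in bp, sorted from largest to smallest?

The ClaI site (ATCGAT) starts at position 21.
ClaI cuts after base 2 of each site, so after position 22.
Linear molecule, 1 cut → 2 fragments:
  1–22 → 22 bp
  23–114 → 92 bp
Sorted largest to smallest: 92, 22 bp.

92, 22 bp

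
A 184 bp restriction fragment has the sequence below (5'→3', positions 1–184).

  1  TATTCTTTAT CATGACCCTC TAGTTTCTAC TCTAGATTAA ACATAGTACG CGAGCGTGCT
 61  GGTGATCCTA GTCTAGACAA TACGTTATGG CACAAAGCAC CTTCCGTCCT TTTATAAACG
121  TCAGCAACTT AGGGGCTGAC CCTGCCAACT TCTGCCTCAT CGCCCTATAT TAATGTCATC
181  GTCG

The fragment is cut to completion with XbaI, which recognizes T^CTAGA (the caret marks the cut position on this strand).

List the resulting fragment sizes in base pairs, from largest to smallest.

112, 41, 31 bp

XbaI sites (TCTAGA) start at positions 31, 72.
XbaI cuts after the first base of each site, so after positions 31, 72.
Linear molecule, 2 cuts → 3 fragments:
  1–31 → 31 bp
  32–72 → 41 bp
  73–184 → 112 bp
Sorted largest to smallest: 112, 41, 31 bp.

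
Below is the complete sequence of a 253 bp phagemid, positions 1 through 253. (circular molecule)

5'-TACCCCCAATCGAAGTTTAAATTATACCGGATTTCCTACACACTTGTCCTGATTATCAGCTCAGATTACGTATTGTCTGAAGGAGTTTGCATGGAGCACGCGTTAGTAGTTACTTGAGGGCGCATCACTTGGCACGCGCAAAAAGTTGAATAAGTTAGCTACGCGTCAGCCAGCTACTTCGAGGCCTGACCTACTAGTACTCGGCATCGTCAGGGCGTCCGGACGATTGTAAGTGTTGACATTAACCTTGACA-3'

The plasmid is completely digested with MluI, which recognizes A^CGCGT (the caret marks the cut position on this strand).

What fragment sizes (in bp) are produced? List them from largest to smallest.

MluI sites (ACGCGT) start at positions 98, 161.
MluI cuts after the first base of each site, so after positions 98, 161.
Circular molecule, 2 cuts → 2 fragments:
  99–161 → 63 bp
  162–253 then 1–98 → 92 + 98 = 190 bp
Sorted largest to smallest: 190, 63 bp.

190, 63 bp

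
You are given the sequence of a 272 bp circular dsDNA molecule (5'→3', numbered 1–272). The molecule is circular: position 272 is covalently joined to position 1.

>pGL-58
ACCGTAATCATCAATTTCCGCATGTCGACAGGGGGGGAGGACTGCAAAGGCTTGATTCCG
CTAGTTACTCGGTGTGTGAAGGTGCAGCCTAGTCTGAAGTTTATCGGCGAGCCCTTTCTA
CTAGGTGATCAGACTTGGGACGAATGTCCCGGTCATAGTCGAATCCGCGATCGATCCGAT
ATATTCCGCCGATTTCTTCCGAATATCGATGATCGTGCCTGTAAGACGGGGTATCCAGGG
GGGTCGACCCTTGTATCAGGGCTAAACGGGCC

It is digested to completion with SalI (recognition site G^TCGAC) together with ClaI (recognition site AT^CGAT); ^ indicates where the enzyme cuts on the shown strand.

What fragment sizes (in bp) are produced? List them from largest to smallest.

147, 53, 37, 35 bp

SalI sites (GTCGAC) start at positions 24, 243.
SalI cuts after the first base of each site, so after positions 24, 243.
ClaI sites (ATCGAT) start at positions 170, 205.
ClaI cuts after base 2 of each site, so after positions 171, 206.
Combined cut positions: 24, 171, 206, 243.
Circular molecule, 4 cuts → 4 fragments:
  25–171 → 147 bp
  172–206 → 35 bp
  207–243 → 37 bp
  244–272 then 1–24 → 29 + 24 = 53 bp
Sorted largest to smallest: 147, 53, 37, 35 bp.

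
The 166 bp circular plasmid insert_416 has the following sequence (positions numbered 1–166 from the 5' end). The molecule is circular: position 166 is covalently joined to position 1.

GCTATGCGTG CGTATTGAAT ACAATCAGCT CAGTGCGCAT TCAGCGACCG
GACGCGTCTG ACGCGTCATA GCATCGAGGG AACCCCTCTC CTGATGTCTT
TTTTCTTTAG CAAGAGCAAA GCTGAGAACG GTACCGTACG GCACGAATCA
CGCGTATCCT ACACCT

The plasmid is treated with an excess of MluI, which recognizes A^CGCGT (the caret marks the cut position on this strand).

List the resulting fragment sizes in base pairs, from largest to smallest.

89, 68, 9 bp

MluI sites (ACGCGT) start at positions 52, 61, 150.
MluI cuts after the first base of each site, so after positions 52, 61, 150.
Circular molecule, 3 cuts → 3 fragments:
  53–61 → 9 bp
  62–150 → 89 bp
  151–166 then 1–52 → 16 + 52 = 68 bp
Sorted largest to smallest: 89, 68, 9 bp.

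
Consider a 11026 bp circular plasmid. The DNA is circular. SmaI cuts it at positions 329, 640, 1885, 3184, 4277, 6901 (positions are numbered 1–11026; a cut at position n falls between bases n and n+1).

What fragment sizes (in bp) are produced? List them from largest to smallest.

Circular molecule, 6 cuts → 6 fragments:
  640 − 329 = 311 bp
  1885 − 640 = 1245 bp
  3184 − 1885 = 1299 bp
  4277 − 3184 = 1093 bp
  6901 − 4277 = 2624 bp
  wrap: 11026 − 6901 + 329 = 4454 bp
Sorted largest to smallest: 4454, 2624, 1299, 1245, 1093, 311 bp.

4454, 2624, 1299, 1245, 1093, 311 bp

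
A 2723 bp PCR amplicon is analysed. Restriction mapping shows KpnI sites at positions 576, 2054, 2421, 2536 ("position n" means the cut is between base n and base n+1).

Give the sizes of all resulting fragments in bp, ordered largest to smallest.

Linear molecule, 4 cuts → 5 fragments:
  576 − 0 = 576 bp
  2054 − 576 = 1478 bp
  2421 − 2054 = 367 bp
  2536 − 2421 = 115 bp
  2723 − 2536 = 187 bp
Sorted largest to smallest: 1478, 576, 367, 187, 115 bp.

1478, 576, 367, 187, 115 bp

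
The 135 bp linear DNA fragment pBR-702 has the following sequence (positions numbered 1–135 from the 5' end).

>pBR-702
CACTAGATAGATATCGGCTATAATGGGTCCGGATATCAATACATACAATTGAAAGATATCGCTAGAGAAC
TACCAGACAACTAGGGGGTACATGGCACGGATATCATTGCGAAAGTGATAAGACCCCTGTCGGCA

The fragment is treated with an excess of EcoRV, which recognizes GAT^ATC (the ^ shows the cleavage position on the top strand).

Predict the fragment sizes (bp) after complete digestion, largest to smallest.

45, 33, 23, 22, 12 bp

EcoRV sites (GATATC) start at positions 10, 32, 55, 100.
EcoRV cuts after base 3 of each site, so after positions 12, 34, 57, 102.
Linear molecule, 4 cuts → 5 fragments:
  1–12 → 12 bp
  13–34 → 22 bp
  35–57 → 23 bp
  58–102 → 45 bp
  103–135 → 33 bp
Sorted largest to smallest: 45, 33, 23, 22, 12 bp.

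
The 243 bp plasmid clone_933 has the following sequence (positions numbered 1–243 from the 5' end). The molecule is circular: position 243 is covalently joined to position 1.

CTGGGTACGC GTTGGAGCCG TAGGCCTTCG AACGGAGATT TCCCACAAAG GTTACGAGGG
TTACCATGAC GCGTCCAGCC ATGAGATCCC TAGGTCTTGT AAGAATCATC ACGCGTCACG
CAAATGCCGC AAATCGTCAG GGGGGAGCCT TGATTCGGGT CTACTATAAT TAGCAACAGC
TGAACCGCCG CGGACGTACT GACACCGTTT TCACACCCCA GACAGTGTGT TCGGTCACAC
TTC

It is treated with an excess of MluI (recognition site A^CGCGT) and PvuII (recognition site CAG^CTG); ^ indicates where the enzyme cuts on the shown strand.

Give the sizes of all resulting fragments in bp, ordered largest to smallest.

MluI sites (ACGCGT) start at positions 7, 69, 111.
MluI cuts after the first base of each site, so after positions 7, 69, 111.
The PvuII site (CAGCTG) starts at position 177.
PvuII cuts after base 3 of each site, so after position 179.
Combined cut positions: 7, 69, 111, 179.
Circular molecule, 4 cuts → 4 fragments:
  8–69 → 62 bp
  70–111 → 42 bp
  112–179 → 68 bp
  180–243 then 1–7 → 64 + 7 = 71 bp
Sorted largest to smallest: 71, 68, 62, 42 bp.

71, 68, 62, 42 bp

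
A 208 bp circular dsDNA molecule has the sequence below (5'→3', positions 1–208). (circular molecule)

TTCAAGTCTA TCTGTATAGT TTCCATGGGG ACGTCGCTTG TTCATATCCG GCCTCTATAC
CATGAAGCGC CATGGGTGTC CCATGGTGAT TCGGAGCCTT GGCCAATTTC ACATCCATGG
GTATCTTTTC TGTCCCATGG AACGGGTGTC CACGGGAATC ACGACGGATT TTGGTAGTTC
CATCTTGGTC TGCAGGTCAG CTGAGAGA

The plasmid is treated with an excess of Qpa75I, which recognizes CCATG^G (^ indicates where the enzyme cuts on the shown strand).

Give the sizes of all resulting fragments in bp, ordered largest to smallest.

Qpa75I sites (CCATGG) start at positions 23, 70, 81, 115, 135.
Qpa75I cuts after base 5 of each site (before the last base), so after positions 27, 74, 85, 119, 139.
Circular molecule, 5 cuts → 5 fragments:
  28–74 → 47 bp
  75–85 → 11 bp
  86–119 → 34 bp
  120–139 → 20 bp
  140–208 then 1–27 → 69 + 27 = 96 bp
Sorted largest to smallest: 96, 47, 34, 20, 11 bp.

96, 47, 34, 20, 11 bp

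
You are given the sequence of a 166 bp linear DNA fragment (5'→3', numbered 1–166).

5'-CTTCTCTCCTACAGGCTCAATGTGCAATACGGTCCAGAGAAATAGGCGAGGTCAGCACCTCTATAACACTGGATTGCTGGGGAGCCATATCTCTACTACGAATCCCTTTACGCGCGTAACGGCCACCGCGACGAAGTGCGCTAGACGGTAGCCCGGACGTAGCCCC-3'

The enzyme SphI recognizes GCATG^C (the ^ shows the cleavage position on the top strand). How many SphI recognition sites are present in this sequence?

No occurrence of GCATGC is present in the sequence.
SphI does not cut: 0 sites.

0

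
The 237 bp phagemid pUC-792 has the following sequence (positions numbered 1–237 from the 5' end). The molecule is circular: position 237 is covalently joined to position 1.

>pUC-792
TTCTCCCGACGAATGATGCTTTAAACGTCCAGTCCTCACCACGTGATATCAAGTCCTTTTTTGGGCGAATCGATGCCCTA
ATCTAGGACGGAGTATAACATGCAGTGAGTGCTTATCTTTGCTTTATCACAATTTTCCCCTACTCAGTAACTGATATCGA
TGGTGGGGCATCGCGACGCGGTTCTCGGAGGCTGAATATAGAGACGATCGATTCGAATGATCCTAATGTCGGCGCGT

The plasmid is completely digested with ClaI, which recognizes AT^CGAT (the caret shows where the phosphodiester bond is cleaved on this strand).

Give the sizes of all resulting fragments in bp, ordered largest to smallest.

99, 87, 51 bp

ClaI sites (ATCGAT) start at positions 69, 156, 207.
ClaI cuts after base 2 of each site, so after positions 70, 157, 208.
Circular molecule, 3 cuts → 3 fragments:
  71–157 → 87 bp
  158–208 → 51 bp
  209–237 then 1–70 → 29 + 70 = 99 bp
Sorted largest to smallest: 99, 87, 51 bp.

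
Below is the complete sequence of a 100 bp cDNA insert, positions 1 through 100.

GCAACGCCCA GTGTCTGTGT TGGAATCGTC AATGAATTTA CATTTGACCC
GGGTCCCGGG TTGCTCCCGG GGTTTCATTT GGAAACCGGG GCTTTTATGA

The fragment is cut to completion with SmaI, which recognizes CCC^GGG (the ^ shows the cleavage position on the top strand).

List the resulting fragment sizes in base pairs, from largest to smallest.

SmaI sites (CCCGGG) start at positions 48, 55, 66.
SmaI cuts after base 3 of each site, so after positions 50, 57, 68.
Linear molecule, 3 cuts → 4 fragments:
  1–50 → 50 bp
  51–57 → 7 bp
  58–68 → 11 bp
  69–100 → 32 bp
Sorted largest to smallest: 50, 32, 11, 7 bp.

50, 32, 11, 7 bp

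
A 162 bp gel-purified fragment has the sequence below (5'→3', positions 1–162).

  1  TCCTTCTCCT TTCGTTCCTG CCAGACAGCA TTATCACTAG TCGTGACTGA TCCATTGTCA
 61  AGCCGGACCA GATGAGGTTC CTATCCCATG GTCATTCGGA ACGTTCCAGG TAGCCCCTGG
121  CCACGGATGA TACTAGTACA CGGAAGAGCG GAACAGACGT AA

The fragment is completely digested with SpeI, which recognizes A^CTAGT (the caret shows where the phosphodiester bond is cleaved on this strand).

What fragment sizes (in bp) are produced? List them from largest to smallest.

96, 36, 30 bp

SpeI sites (ACTAGT) start at positions 36, 132.
SpeI cuts after the first base of each site, so after positions 36, 132.
Linear molecule, 2 cuts → 3 fragments:
  1–36 → 36 bp
  37–132 → 96 bp
  133–162 → 30 bp
Sorted largest to smallest: 96, 36, 30 bp.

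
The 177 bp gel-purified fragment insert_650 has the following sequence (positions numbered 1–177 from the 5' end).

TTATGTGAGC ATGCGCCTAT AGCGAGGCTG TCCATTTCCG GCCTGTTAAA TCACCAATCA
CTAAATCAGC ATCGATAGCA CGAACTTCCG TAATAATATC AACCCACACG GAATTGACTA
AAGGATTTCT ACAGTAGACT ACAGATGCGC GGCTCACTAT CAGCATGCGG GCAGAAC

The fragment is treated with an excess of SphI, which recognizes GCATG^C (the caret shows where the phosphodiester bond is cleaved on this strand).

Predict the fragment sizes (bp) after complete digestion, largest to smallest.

SphI sites (GCATGC) start at positions 9, 163.
SphI cuts after base 5 of each site (before the last base), so after positions 13, 167.
Linear molecule, 2 cuts → 3 fragments:
  1–13 → 13 bp
  14–167 → 154 bp
  168–177 → 10 bp
Sorted largest to smallest: 154, 13, 10 bp.

154, 13, 10 bp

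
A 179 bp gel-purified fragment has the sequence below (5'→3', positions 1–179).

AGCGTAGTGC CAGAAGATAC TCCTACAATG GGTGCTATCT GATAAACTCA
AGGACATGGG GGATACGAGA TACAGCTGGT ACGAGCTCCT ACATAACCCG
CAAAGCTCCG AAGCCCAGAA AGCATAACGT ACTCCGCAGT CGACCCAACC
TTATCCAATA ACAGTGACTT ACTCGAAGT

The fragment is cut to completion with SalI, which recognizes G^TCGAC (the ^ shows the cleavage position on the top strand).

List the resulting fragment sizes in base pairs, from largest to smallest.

The SalI site (GTCGAC) starts at position 139.
SalI cuts after the first base of each site, so after position 139.
Linear molecule, 1 cut → 2 fragments:
  1–139 → 139 bp
  140–179 → 40 bp
Sorted largest to smallest: 139, 40 bp.

139, 40 bp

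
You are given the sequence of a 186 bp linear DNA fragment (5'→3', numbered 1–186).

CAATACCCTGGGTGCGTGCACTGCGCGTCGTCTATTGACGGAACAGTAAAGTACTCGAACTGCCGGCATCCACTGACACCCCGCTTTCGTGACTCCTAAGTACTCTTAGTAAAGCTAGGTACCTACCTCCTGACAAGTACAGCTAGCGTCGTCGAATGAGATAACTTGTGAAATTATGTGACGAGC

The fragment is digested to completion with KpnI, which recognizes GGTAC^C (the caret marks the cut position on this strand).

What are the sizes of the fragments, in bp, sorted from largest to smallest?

The KpnI site (GGTACC) starts at position 118.
KpnI cuts after base 5 of each site (before the last base), so after position 122.
Linear molecule, 1 cut → 2 fragments:
  1–122 → 122 bp
  123–186 → 64 bp
Sorted largest to smallest: 122, 64 bp.

122, 64 bp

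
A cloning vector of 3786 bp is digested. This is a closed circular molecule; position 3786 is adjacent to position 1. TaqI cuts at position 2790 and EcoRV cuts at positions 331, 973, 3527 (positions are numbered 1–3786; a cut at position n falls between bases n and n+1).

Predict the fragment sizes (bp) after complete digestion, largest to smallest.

Combined cut positions (sorted): 331, 973, 2790, 3527.
Circular molecule, 4 cuts → 4 fragments:
  973 − 331 = 642 bp
  2790 − 973 = 1817 bp
  3527 − 2790 = 737 bp
  wrap: 3786 − 3527 + 331 = 590 bp
Sorted largest to smallest: 1817, 737, 642, 590 bp.

1817, 737, 642, 590 bp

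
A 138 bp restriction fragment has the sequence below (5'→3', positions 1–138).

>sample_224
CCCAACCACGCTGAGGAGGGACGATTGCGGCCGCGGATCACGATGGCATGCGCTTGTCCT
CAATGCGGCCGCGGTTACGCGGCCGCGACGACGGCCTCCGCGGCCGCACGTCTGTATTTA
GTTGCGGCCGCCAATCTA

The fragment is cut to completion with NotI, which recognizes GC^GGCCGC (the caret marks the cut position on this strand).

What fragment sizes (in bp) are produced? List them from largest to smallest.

38, 28, 24, 21, 14, 13 bp

NotI sites (GCGGCCGC) start at positions 27, 65, 79, 100, 124.
NotI cuts after base 2 of each site, so after positions 28, 66, 80, 101, 125.
Linear molecule, 5 cuts → 6 fragments:
  1–28 → 28 bp
  29–66 → 38 bp
  67–80 → 14 bp
  81–101 → 21 bp
  102–125 → 24 bp
  126–138 → 13 bp
Sorted largest to smallest: 38, 28, 24, 21, 14, 13 bp.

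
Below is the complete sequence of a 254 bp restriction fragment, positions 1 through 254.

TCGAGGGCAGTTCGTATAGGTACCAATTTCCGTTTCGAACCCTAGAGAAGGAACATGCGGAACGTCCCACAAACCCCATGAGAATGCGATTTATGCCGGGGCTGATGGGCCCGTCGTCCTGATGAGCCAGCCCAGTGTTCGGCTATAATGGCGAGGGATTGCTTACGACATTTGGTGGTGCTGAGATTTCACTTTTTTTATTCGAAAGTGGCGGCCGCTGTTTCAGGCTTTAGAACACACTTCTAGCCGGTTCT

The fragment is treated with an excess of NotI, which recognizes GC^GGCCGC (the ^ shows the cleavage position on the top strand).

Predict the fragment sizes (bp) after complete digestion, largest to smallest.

212, 42 bp

The NotI site (GCGGCCGC) starts at position 211.
NotI cuts after base 2 of each site, so after position 212.
Linear molecule, 1 cut → 2 fragments:
  1–212 → 212 bp
  213–254 → 42 bp
Sorted largest to smallest: 212, 42 bp.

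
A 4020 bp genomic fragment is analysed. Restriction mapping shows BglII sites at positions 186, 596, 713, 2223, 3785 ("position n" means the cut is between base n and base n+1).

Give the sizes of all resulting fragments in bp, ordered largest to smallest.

Linear molecule, 5 cuts → 6 fragments:
  186 − 0 = 186 bp
  596 − 186 = 410 bp
  713 − 596 = 117 bp
  2223 − 713 = 1510 bp
  3785 − 2223 = 1562 bp
  4020 − 3785 = 235 bp
Sorted largest to smallest: 1562, 1510, 410, 235, 186, 117 bp.

1562, 1510, 410, 235, 186, 117 bp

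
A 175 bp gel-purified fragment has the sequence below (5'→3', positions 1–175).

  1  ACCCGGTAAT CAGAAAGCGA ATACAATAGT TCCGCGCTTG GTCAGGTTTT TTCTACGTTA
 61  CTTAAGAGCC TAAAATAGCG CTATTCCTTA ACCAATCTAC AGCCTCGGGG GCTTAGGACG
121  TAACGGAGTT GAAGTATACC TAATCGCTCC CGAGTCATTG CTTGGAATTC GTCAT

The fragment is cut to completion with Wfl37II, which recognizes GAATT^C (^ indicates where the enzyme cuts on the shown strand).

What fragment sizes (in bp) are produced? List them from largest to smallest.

169, 6 bp

The Wfl37II site (GAATTC) starts at position 165.
Wfl37II cuts after base 5 of each site (before the last base), so after position 169.
Linear molecule, 1 cut → 2 fragments:
  1–169 → 169 bp
  170–175 → 6 bp
Sorted largest to smallest: 169, 6 bp.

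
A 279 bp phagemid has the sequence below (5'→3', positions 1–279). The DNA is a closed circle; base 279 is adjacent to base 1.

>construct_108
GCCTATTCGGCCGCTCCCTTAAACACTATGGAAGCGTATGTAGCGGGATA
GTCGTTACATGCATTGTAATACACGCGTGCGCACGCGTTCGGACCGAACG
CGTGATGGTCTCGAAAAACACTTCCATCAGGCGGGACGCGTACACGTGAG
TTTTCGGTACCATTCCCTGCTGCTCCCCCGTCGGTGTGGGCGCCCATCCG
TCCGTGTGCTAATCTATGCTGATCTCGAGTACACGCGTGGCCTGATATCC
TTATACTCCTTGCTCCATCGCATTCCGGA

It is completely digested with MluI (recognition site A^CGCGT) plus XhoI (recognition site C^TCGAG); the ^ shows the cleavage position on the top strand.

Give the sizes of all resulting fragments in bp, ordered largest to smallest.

119, 88, 38, 15, 10, 9 bp

MluI sites (ACGCGT) start at positions 73, 83, 98, 136, 233.
MluI cuts after the first base of each site, so after positions 73, 83, 98, 136, 233.
The XhoI site (CTCGAG) starts at position 224.
XhoI cuts after the first base of each site, so after position 224.
Combined cut positions: 73, 83, 98, 136, 224, 233.
Circular molecule, 6 cuts → 6 fragments:
  74–83 → 10 bp
  84–98 → 15 bp
  99–136 → 38 bp
  137–224 → 88 bp
  225–233 → 9 bp
  234–279 then 1–73 → 46 + 73 = 119 bp
Sorted largest to smallest: 119, 88, 38, 15, 10, 9 bp.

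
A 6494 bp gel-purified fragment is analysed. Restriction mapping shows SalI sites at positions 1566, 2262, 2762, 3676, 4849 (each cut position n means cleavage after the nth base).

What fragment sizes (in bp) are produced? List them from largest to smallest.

1645, 1566, 1173, 914, 696, 500 bp

Linear molecule, 5 cuts → 6 fragments:
  1566 − 0 = 1566 bp
  2262 − 1566 = 696 bp
  2762 − 2262 = 500 bp
  3676 − 2762 = 914 bp
  4849 − 3676 = 1173 bp
  6494 − 4849 = 1645 bp
Sorted largest to smallest: 1645, 1566, 1173, 914, 696, 500 bp.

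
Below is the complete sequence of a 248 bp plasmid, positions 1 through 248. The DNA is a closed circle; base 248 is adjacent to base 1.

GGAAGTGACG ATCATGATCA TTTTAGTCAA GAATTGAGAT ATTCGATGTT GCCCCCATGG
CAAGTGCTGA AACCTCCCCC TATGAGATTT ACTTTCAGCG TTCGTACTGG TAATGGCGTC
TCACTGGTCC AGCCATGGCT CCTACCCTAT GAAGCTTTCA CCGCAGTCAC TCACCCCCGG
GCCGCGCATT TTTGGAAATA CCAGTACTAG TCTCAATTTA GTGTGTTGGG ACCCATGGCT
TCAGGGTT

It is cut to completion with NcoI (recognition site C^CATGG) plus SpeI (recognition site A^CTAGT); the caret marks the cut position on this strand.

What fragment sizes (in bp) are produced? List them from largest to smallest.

78, 73, 70, 27 bp

NcoI sites (CCATGG) start at positions 55, 133, 233.
NcoI cuts after the first base of each site, so after positions 55, 133, 233.
The SpeI site (ACTAGT) starts at position 206.
SpeI cuts after the first base of each site, so after position 206.
Combined cut positions: 55, 133, 206, 233.
Circular molecule, 4 cuts → 4 fragments:
  56–133 → 78 bp
  134–206 → 73 bp
  207–233 → 27 bp
  234–248 then 1–55 → 15 + 55 = 70 bp
Sorted largest to smallest: 78, 73, 70, 27 bp.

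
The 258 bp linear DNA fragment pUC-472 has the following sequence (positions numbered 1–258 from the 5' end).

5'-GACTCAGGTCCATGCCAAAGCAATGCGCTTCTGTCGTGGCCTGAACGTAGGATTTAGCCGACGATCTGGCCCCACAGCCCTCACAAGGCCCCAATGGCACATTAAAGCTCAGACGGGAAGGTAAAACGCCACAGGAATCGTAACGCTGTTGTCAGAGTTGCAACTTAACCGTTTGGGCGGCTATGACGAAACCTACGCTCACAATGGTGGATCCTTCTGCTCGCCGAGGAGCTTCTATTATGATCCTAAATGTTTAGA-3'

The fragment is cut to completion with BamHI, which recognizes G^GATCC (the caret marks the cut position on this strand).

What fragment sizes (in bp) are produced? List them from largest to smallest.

209, 49 bp

The BamHI site (GGATCC) starts at position 209.
BamHI cuts after the first base of each site, so after position 209.
Linear molecule, 1 cut → 2 fragments:
  1–209 → 209 bp
  210–258 → 49 bp
Sorted largest to smallest: 209, 49 bp.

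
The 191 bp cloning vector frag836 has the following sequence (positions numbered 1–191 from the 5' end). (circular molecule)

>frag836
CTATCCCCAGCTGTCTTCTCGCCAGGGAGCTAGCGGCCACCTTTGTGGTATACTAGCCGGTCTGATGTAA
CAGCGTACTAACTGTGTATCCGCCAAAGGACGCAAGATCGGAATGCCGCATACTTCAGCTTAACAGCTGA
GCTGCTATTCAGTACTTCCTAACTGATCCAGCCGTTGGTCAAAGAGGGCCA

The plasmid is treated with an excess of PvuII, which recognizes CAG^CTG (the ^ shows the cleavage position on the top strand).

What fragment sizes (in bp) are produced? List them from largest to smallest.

126, 65 bp

PvuII sites (CAGCTG) start at positions 8, 134.
PvuII cuts after base 3 of each site, so after positions 10, 136.
Circular molecule, 2 cuts → 2 fragments:
  11–136 → 126 bp
  137–191 then 1–10 → 55 + 10 = 65 bp
Sorted largest to smallest: 126, 65 bp.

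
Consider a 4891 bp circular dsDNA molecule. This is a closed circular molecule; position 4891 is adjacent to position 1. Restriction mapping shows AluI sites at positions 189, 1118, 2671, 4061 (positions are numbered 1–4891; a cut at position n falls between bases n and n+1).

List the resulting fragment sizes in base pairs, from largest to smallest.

1553, 1390, 1019, 929 bp

Circular molecule, 4 cuts → 4 fragments:
  1118 − 189 = 929 bp
  2671 − 1118 = 1553 bp
  4061 − 2671 = 1390 bp
  wrap: 4891 − 4061 + 189 = 1019 bp
Sorted largest to smallest: 1553, 1390, 1019, 929 bp.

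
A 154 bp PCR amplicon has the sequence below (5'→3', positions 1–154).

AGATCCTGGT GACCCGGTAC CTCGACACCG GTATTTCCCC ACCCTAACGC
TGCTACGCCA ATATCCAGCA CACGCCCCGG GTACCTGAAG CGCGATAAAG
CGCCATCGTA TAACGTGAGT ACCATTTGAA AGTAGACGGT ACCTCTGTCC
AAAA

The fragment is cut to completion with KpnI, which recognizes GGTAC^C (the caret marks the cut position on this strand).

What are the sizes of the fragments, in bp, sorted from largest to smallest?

KpnI sites (GGTACC) start at positions 16, 80, 138.
KpnI cuts after base 5 of each site (before the last base), so after positions 20, 84, 142.
Linear molecule, 3 cuts → 4 fragments:
  1–20 → 20 bp
  21–84 → 64 bp
  85–142 → 58 bp
  143–154 → 12 bp
Sorted largest to smallest: 64, 58, 20, 12 bp.

64, 58, 20, 12 bp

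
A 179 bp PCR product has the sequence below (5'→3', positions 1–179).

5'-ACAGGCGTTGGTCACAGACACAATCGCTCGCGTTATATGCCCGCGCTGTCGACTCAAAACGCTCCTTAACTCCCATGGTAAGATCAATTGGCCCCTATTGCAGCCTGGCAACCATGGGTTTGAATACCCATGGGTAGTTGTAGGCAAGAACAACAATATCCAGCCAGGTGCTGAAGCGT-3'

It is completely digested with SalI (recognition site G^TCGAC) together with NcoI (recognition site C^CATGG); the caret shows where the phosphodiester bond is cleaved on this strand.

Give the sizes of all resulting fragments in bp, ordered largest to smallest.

The SalI site (GTCGAC) starts at position 48.
SalI cuts after the first base of each site, so after position 48.
NcoI sites (CCATGG) start at positions 73, 112, 128.
NcoI cuts after the first base of each site, so after positions 73, 112, 128.
Combined cut positions: 48, 73, 112, 128.
Linear molecule, 4 cuts → 5 fragments:
  1–48 → 48 bp
  49–73 → 25 bp
  74–112 → 39 bp
  113–128 → 16 bp
  129–179 → 51 bp
Sorted largest to smallest: 51, 48, 39, 25, 16 bp.

51, 48, 39, 25, 16 bp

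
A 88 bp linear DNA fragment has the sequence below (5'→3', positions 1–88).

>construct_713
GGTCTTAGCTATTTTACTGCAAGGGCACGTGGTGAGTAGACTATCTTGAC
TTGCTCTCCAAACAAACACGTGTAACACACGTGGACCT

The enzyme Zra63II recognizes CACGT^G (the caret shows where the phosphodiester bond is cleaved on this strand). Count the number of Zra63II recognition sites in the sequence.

3

CACGTG occurs starting at positions 26, 67, 78.
Zra63II cuts at 3 sites.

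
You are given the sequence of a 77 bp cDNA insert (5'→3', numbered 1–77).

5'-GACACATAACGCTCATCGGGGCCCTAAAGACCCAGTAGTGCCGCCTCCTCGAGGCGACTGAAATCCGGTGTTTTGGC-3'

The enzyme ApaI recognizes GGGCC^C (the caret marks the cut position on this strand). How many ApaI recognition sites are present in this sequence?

GGGCCC occurs starting at position 19.
ApaI cuts at 1 site.

1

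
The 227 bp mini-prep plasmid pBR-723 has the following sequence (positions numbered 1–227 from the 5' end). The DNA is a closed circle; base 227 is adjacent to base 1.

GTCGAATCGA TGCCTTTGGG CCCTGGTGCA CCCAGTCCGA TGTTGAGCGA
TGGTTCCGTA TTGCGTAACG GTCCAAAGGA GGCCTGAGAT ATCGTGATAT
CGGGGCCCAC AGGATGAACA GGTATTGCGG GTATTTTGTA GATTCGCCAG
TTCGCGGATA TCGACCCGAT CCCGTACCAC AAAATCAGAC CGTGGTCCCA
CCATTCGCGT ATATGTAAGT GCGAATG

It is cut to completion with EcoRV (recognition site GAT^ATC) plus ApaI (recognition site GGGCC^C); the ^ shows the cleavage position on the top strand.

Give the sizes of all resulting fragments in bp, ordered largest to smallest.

90, 68, 52, 9, 8 bp

EcoRV sites (GATATC) start at positions 88, 96, 157.
EcoRV cuts after base 3 of each site, so after positions 90, 98, 159.
ApaI sites (GGGCCC) start at positions 18, 103.
ApaI cuts after base 5 of each site (before the last base), so after positions 22, 107.
Combined cut positions: 22, 90, 98, 107, 159.
Circular molecule, 5 cuts → 5 fragments:
  23–90 → 68 bp
  91–98 → 8 bp
  99–107 → 9 bp
  108–159 → 52 bp
  160–227 then 1–22 → 68 + 22 = 90 bp
Sorted largest to smallest: 90, 68, 52, 9, 8 bp.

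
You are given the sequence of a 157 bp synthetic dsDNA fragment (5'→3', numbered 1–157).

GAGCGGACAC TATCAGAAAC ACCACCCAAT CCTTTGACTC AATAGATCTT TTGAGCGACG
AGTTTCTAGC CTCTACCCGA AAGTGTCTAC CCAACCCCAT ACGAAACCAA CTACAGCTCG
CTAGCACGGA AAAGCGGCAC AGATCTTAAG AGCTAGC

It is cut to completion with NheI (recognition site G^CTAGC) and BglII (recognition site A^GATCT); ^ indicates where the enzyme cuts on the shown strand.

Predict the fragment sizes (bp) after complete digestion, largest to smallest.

NheI sites (GCTAGC) start at positions 120, 152.
NheI cuts after the first base of each site, so after positions 120, 152.
BglII sites (AGATCT) start at positions 44, 141.
BglII cuts after the first base of each site, so after positions 44, 141.
Combined cut positions: 44, 120, 141, 152.
Linear molecule, 4 cuts → 5 fragments:
  1–44 → 44 bp
  45–120 → 76 bp
  121–141 → 21 bp
  142–152 → 11 bp
  153–157 → 5 bp
Sorted largest to smallest: 76, 44, 21, 11, 5 bp.

76, 44, 21, 11, 5 bp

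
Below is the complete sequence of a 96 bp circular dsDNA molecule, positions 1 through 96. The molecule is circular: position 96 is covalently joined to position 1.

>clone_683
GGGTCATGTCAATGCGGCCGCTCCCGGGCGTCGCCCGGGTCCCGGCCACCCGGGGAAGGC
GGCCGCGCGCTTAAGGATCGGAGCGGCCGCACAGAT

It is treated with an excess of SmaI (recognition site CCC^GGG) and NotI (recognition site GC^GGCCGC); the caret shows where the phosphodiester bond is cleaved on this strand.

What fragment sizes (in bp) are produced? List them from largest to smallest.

27, 24, 15, 11, 10, 9 bp

SmaI sites (CCCGGG) start at positions 23, 34, 49.
SmaI cuts after base 3 of each site, so after positions 25, 36, 51.
NotI sites (GCGGCCGC) start at positions 14, 59, 83.
NotI cuts after base 2 of each site, so after positions 15, 60, 84.
Combined cut positions: 15, 25, 36, 51, 60, 84.
Circular molecule, 6 cuts → 6 fragments:
  16–25 → 10 bp
  26–36 → 11 bp
  37–51 → 15 bp
  52–60 → 9 bp
  61–84 → 24 bp
  85–96 then 1–15 → 12 + 15 = 27 bp
Sorted largest to smallest: 27, 24, 15, 11, 10, 9 bp.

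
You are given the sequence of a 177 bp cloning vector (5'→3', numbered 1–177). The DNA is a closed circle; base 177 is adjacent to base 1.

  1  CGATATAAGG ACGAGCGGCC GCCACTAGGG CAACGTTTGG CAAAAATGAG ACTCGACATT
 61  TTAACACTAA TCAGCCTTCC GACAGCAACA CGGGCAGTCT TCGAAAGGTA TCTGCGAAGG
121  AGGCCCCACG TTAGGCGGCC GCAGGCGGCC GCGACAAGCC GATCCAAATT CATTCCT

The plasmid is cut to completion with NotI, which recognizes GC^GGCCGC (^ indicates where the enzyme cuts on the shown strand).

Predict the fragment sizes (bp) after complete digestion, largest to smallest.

NotI sites (GCGGCCGC) start at positions 15, 135, 145.
NotI cuts after base 2 of each site, so after positions 16, 136, 146.
Circular molecule, 3 cuts → 3 fragments:
  17–136 → 120 bp
  137–146 → 10 bp
  147–177 then 1–16 → 31 + 16 = 47 bp
Sorted largest to smallest: 120, 47, 10 bp.

120, 47, 10 bp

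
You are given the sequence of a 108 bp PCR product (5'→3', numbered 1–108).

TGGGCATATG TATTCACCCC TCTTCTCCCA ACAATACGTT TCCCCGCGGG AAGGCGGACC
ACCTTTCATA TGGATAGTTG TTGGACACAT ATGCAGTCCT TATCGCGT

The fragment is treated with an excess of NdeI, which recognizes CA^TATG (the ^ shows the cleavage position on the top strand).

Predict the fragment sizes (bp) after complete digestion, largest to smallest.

NdeI sites (CATATG) start at positions 5, 67, 88.
NdeI cuts after base 2 of each site, so after positions 6, 68, 89.
Linear molecule, 3 cuts → 4 fragments:
  1–6 → 6 bp
  7–68 → 62 bp
  69–89 → 21 bp
  90–108 → 19 bp
Sorted largest to smallest: 62, 21, 19, 6 bp.

62, 21, 19, 6 bp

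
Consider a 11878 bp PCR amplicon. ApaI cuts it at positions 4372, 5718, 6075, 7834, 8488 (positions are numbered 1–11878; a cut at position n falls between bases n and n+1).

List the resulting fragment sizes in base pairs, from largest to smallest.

Linear molecule, 5 cuts → 6 fragments:
  4372 − 0 = 4372 bp
  5718 − 4372 = 1346 bp
  6075 − 5718 = 357 bp
  7834 − 6075 = 1759 bp
  8488 − 7834 = 654 bp
  11878 − 8488 = 3390 bp
Sorted largest to smallest: 4372, 3390, 1759, 1346, 654, 357 bp.

4372, 3390, 1759, 1346, 654, 357 bp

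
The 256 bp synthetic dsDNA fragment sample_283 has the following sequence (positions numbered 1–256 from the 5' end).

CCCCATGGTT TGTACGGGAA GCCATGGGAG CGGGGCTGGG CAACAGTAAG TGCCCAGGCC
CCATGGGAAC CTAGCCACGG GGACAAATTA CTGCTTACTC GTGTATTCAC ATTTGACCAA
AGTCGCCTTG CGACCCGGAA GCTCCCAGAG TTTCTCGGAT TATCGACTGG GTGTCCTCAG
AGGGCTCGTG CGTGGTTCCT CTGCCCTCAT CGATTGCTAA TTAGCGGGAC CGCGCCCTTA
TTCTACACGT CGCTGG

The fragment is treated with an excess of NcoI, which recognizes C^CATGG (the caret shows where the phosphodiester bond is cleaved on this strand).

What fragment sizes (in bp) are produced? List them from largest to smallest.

195, 39, 19, 3 bp

NcoI sites (CCATGG) start at positions 3, 22, 61.
NcoI cuts after the first base of each site, so after positions 3, 22, 61.
Linear molecule, 3 cuts → 4 fragments:
  1–3 → 3 bp
  4–22 → 19 bp
  23–61 → 39 bp
  62–256 → 195 bp
Sorted largest to smallest: 195, 39, 19, 3 bp.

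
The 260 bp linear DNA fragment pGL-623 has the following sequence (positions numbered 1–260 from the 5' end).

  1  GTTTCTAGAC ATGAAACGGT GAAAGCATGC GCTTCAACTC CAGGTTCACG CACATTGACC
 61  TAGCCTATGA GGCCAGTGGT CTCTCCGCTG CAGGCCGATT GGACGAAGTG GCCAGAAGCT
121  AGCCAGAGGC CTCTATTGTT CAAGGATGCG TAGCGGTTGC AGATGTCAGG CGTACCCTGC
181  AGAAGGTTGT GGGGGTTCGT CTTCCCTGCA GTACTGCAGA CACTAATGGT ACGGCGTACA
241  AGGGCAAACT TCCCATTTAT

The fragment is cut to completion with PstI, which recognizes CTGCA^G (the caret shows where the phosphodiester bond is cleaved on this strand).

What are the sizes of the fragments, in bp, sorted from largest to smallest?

PstI sites (CTGCAG) start at positions 88, 177, 206, 214.
PstI cuts after base 5 of each site (before the last base), so after positions 92, 181, 210, 218.
Linear molecule, 4 cuts → 5 fragments:
  1–92 → 92 bp
  93–181 → 89 bp
  182–210 → 29 bp
  211–218 → 8 bp
  219–260 → 42 bp
Sorted largest to smallest: 92, 89, 42, 29, 8 bp.

92, 89, 42, 29, 8 bp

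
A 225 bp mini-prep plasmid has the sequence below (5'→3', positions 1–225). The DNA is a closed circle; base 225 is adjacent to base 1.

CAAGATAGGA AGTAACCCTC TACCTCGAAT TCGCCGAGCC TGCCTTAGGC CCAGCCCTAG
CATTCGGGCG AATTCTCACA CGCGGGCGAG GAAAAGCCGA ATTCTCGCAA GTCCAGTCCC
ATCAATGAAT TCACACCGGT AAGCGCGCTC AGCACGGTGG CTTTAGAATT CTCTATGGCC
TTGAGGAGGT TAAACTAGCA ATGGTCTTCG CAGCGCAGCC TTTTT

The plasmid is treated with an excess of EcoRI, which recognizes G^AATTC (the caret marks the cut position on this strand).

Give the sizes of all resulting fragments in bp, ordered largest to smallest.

86, 43, 39, 29, 28 bp

EcoRI sites (GAATTC) start at positions 27, 70, 99, 127, 166.
EcoRI cuts after the first base of each site, so after positions 27, 70, 99, 127, 166.
Circular molecule, 5 cuts → 5 fragments:
  28–70 → 43 bp
  71–99 → 29 bp
  100–127 → 28 bp
  128–166 → 39 bp
  167–225 then 1–27 → 59 + 27 = 86 bp
Sorted largest to smallest: 86, 43, 39, 29, 28 bp.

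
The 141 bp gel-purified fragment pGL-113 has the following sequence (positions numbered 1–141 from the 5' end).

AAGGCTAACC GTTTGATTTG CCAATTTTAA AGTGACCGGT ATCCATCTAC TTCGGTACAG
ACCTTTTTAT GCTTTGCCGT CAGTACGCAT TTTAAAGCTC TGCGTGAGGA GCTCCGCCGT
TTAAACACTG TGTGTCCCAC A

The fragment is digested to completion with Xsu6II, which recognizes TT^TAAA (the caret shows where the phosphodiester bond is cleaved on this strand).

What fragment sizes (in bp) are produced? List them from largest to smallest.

65, 29, 27, 20 bp

Xsu6II sites (TTTAAA) start at positions 26, 91, 120.
Xsu6II cuts after base 2 of each site, so after positions 27, 92, 121.
Linear molecule, 3 cuts → 4 fragments:
  1–27 → 27 bp
  28–92 → 65 bp
  93–121 → 29 bp
  122–141 → 20 bp
Sorted largest to smallest: 65, 29, 27, 20 bp.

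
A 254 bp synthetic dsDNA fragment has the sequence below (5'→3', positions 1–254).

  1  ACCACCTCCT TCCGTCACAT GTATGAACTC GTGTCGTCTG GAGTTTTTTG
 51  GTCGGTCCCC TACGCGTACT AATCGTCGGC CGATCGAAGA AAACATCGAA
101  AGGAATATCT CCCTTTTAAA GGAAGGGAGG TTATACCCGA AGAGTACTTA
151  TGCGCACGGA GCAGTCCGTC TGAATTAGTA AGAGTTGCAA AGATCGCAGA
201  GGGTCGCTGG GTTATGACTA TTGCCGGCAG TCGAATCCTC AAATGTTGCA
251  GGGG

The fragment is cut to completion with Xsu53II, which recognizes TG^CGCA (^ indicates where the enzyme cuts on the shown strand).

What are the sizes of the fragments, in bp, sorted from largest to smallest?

The Xsu53II site (TGCGCA) starts at position 151.
Xsu53II cuts after base 2 of each site, so after position 152.
Linear molecule, 1 cut → 2 fragments:
  1–152 → 152 bp
  153–254 → 102 bp
Sorted largest to smallest: 152, 102 bp.

152, 102 bp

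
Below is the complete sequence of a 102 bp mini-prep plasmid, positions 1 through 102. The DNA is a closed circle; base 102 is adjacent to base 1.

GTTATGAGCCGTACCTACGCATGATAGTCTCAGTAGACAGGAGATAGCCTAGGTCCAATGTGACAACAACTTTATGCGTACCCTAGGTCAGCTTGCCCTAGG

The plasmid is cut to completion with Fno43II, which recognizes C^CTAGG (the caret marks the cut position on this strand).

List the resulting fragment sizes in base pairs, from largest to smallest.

53, 34, 15 bp

Fno43II sites (CCTAGG) start at positions 48, 82, 97.
Fno43II cuts after the first base of each site, so after positions 48, 82, 97.
Circular molecule, 3 cuts → 3 fragments:
  49–82 → 34 bp
  83–97 → 15 bp
  98–102 then 1–48 → 5 + 48 = 53 bp
Sorted largest to smallest: 53, 34, 15 bp.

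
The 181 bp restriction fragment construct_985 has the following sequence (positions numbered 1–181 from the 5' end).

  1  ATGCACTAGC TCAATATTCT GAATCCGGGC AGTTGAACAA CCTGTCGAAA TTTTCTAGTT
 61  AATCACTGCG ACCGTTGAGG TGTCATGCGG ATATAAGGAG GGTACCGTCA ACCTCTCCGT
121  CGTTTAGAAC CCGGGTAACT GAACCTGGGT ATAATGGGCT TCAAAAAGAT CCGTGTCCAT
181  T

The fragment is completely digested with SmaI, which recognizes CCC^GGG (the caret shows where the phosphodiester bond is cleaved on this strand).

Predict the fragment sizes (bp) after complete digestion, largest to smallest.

132, 49 bp

The SmaI site (CCCGGG) starts at position 130.
SmaI cuts after base 3 of each site, so after position 132.
Linear molecule, 1 cut → 2 fragments:
  1–132 → 132 bp
  133–181 → 49 bp
Sorted largest to smallest: 132, 49 bp.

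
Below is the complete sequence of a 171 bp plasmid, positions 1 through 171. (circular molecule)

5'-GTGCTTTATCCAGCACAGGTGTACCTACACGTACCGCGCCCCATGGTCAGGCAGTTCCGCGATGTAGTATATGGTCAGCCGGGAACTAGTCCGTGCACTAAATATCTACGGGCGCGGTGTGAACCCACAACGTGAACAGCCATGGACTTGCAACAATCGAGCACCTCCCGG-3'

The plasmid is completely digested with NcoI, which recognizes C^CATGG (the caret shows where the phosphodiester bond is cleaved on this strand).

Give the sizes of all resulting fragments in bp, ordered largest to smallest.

NcoI sites (CCATGG) start at positions 41, 140.
NcoI cuts after the first base of each site, so after positions 41, 140.
Circular molecule, 2 cuts → 2 fragments:
  42–140 → 99 bp
  141–171 then 1–41 → 31 + 41 = 72 bp
Sorted largest to smallest: 99, 72 bp.

99, 72 bp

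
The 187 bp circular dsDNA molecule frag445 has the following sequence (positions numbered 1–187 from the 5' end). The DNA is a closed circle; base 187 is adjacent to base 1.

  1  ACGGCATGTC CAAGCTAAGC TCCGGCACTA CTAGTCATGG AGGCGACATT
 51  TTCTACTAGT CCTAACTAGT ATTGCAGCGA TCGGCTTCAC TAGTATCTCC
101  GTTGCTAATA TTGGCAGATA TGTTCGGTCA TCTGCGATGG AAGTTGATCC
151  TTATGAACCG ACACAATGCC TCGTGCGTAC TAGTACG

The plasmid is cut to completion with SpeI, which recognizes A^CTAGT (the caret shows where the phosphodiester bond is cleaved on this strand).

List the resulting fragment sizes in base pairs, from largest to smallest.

SpeI sites (ACTAGT) start at positions 30, 55, 65, 89, 179.
SpeI cuts after the first base of each site, so after positions 30, 55, 65, 89, 179.
Circular molecule, 5 cuts → 5 fragments:
  31–55 → 25 bp
  56–65 → 10 bp
  66–89 → 24 bp
  90–179 → 90 bp
  180–187 then 1–30 → 8 + 30 = 38 bp
Sorted largest to smallest: 90, 38, 25, 24, 10 bp.

90, 38, 25, 24, 10 bp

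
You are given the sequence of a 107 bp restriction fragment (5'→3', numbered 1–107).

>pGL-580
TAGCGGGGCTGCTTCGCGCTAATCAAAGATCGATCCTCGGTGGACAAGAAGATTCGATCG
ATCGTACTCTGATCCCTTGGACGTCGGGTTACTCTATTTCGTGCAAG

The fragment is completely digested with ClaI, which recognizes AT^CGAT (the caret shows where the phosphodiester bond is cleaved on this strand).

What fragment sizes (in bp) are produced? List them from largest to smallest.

49, 30, 28 bp

ClaI sites (ATCGAT) start at positions 29, 57.
ClaI cuts after base 2 of each site, so after positions 30, 58.
Linear molecule, 2 cuts → 3 fragments:
  1–30 → 30 bp
  31–58 → 28 bp
  59–107 → 49 bp
Sorted largest to smallest: 49, 30, 28 bp.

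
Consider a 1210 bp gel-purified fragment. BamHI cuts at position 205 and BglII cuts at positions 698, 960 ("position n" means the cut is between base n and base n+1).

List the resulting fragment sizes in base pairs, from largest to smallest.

493, 262, 250, 205 bp

Combined cut positions (sorted): 205, 698, 960.
Linear molecule, 3 cuts → 4 fragments:
  205 − 0 = 205 bp
  698 − 205 = 493 bp
  960 − 698 = 262 bp
  1210 − 960 = 250 bp
Sorted largest to smallest: 493, 262, 250, 205 bp.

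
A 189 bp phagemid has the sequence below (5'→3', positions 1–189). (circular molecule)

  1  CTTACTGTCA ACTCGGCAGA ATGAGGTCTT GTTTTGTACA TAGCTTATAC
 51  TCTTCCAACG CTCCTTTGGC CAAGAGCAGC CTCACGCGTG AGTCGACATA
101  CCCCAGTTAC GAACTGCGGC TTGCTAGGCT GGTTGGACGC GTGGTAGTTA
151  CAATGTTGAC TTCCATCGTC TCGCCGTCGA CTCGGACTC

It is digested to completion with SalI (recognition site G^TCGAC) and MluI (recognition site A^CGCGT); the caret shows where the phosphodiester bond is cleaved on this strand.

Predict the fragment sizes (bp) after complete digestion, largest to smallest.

SalI sites (GTCGAC) start at positions 92, 176.
SalI cuts after the first base of each site, so after positions 92, 176.
MluI sites (ACGCGT) start at positions 84, 137.
MluI cuts after the first base of each site, so after positions 84, 137.
Combined cut positions: 84, 92, 137, 176.
Circular molecule, 4 cuts → 4 fragments:
  85–92 → 8 bp
  93–137 → 45 bp
  138–176 → 39 bp
  177–189 then 1–84 → 13 + 84 = 97 bp
Sorted largest to smallest: 97, 45, 39, 8 bp.

97, 45, 39, 8 bp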